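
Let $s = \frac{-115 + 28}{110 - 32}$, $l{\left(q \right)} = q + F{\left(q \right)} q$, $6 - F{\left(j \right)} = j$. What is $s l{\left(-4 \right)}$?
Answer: $\frac{638}{13} \approx 49.077$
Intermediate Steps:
$F{\left(j \right)} = 6 - j$
$l{\left(q \right)} = q + q \left(6 - q\right)$ ($l{\left(q \right)} = q + \left(6 - q\right) q = q + q \left(6 - q\right)$)
$s = - \frac{29}{26}$ ($s = - \frac{87}{78} = \left(-87\right) \frac{1}{78} = - \frac{29}{26} \approx -1.1154$)
$s l{\left(-4 \right)} = - \frac{29 \left(- 4 \left(7 - -4\right)\right)}{26} = - \frac{29 \left(- 4 \left(7 + 4\right)\right)}{26} = - \frac{29 \left(\left(-4\right) 11\right)}{26} = \left(- \frac{29}{26}\right) \left(-44\right) = \frac{638}{13}$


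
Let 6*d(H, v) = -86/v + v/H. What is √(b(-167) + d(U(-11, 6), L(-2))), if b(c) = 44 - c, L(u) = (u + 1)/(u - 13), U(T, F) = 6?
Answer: I*√32385/90 ≈ 1.9995*I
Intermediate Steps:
L(u) = (1 + u)/(-13 + u)
d(H, v) = -43/(3*v) + v/(6*H) (d(H, v) = (-86/v + v/H)/6 = -43/(3*v) + v/(6*H))
√(b(-167) + d(U(-11, 6), L(-2))) = √((44 - 1*(-167)) + (-43*(-13 - 2)/(1 - 2)/3 + (⅙)*((1 - 2)/(-13 - 2))/6)) = √((44 + 167) + (-43/(3*(-1/(-15))) + (⅙)*(-1/(-15))*(⅙))) = √(211 + (-43/(3*((-1/15*(-1)))) + (⅙)*(-1/15*(-1))*(⅙))) = √(211 + (-43/(3*1/15) + (⅙)*(1/15)*(⅙))) = √(211 + (-43/3*15 + 1/540)) = √(211 + (-215 + 1/540)) = √(211 - 116099/540) = √(-2159/540) = I*√32385/90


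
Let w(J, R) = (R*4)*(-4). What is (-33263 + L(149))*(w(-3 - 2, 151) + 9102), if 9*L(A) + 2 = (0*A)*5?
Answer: -2001581134/9 ≈ -2.2240e+8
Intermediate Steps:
L(A) = -2/9 (L(A) = -2/9 + ((0*A)*5)/9 = -2/9 + (0*5)/9 = -2/9 + (1/9)*0 = -2/9 + 0 = -2/9)
w(J, R) = -16*R (w(J, R) = (4*R)*(-4) = -16*R)
(-33263 + L(149))*(w(-3 - 2, 151) + 9102) = (-33263 - 2/9)*(-16*151 + 9102) = -299369*(-2416 + 9102)/9 = -299369/9*6686 = -2001581134/9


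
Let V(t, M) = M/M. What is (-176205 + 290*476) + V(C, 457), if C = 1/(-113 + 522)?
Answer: -38164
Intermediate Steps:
C = 1/409 ≈ 0.0024450
V(t, M) = 1
(-176205 + 290*476) + V(C, 457) = (-176205 + 290*476) + 1 = (-176205 + 138040) + 1 = -38165 + 1 = -38164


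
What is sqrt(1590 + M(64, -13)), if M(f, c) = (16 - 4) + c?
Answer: sqrt(1589) ≈ 39.862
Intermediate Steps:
M(f, c) = 12 + c
sqrt(1590 + M(64, -13)) = sqrt(1590 + (12 - 13)) = sqrt(1590 - 1) = sqrt(1589)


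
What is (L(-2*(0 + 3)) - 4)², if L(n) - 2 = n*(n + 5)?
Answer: 16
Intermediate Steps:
L(n) = 2 + n*(5 + n) (L(n) = 2 + n*(n + 5) = 2 + n*(5 + n))
(L(-2*(0 + 3)) - 4)² = ((2 + (-2*(0 + 3))² + 5*(-2*(0 + 3))) - 4)² = ((2 + (-2*3)² + 5*(-2*3)) - 4)² = ((2 + (-6)² + 5*(-6)) - 4)² = ((2 + 36 - 30) - 4)² = (8 - 4)² = 4² = 16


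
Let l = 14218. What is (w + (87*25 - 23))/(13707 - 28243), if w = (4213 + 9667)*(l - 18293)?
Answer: 7069856/1817 ≈ 3890.9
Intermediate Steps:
w = -56561000 (w = (4213 + 9667)*(14218 - 18293) = 13880*(-4075) = -56561000)
(w + (87*25 - 23))/(13707 - 28243) = (-56561000 + (87*25 - 23))/(13707 - 28243) = (-56561000 + (2175 - 23))/(-14536) = (-56561000 + 2152)*(-1/14536) = -56558848*(-1/14536) = 7069856/1817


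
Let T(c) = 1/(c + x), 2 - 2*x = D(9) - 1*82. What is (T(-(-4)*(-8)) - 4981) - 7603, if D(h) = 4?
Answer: -100671/8 ≈ -12584.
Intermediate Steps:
x = 40 (x = 1 - (4 - 1*82)/2 = 1 - (4 - 82)/2 = 1 - 1/2*(-78) = 1 + 39 = 40)
T(c) = 1/(40 + c) (T(c) = 1/(c + 40) = 1/(40 + c))
(T(-(-4)*(-8)) - 4981) - 7603 = (1/(40 - (-4)*(-8)) - 4981) - 7603 = (1/(40 - 2*16) - 4981) - 7603 = (1/(40 - 32) - 4981) - 7603 = (1/8 - 4981) - 7603 = -39847/8 - 7603 = -100671/8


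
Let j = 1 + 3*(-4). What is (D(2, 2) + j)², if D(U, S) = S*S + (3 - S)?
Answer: 36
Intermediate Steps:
j = -11 (j = 1 - 12 = -11)
D(U, S) = 3 + S² - S (D(U, S) = S² + (3 - S) = 3 + S² - S)
(D(2, 2) + j)² = ((3 + 2² - 1*2) - 11)² = ((3 + 4 - 2) - 11)² = (5 - 11)² = (-6)² = 36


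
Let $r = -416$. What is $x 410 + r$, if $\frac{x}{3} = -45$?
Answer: $-55766$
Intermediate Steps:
$x = -135$ ($x = 3 \left(-45\right) = -135$)
$x 410 + r = \left(-135\right) 410 - 416 = -55350 - 416 = -55766$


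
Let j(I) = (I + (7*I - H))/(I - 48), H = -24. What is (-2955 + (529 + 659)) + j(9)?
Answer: -23003/13 ≈ -1769.5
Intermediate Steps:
j(I) = (24 + 8*I)/(-48 + I) (j(I) = (I + (7*I - 1*(-24)))/(I - 48) = (I + (7*I + 24))/(-48 + I) = (I + (24 + 7*I))/(-48 + I) = (24 + 8*I)/(-48 + I))
(-2955 + (529 + 659)) + j(9) = (-2955 + (529 + 659)) + 8*(3 + 9)/(-48 + 9) = (-2955 + 1188) + 8*12/(-39) = -1767 + 8*(-1/39)*12 = -1767 - 32/13 = -23003/13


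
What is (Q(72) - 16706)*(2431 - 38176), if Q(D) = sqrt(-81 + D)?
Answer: 597155970 - 107235*I ≈ 5.9716e+8 - 1.0724e+5*I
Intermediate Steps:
(Q(72) - 16706)*(2431 - 38176) = (sqrt(-81 + 72) - 16706)*(2431 - 38176) = (sqrt(-9) - 16706)*(-35745) = (3*I - 16706)*(-35745) = (-16706 + 3*I)*(-35745) = 597155970 - 107235*I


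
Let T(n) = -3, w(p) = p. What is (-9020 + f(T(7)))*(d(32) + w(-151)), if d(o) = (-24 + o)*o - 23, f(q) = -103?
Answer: -748086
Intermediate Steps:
d(o) = -23 + o*(-24 + o) (d(o) = o*(-24 + o) - 23 = -23 + o*(-24 + o))
(-9020 + f(T(7)))*(d(32) + w(-151)) = (-9020 - 103)*((-23 + 32² - 24*32) - 151) = -9123*((-23 + 1024 - 768) - 151) = -9123*(233 - 151) = -9123*82 = -748086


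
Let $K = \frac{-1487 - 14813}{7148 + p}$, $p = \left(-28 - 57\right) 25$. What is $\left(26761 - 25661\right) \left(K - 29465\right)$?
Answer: $- \frac{162820894500}{5023} \approx -3.2415 \cdot 10^{7}$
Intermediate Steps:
$p = -2125$ ($p = \left(-85\right) 25 = -2125$)
$K = - \frac{16300}{5023}$ ($K = \frac{-1487 - 14813}{7148 - 2125} = - \frac{16300}{5023} \approx -3.2451$)
$\left(26761 - 25661\right) \left(K - 29465\right) = \left(26761 - 25661\right) \left(- \frac{16300}{5023} - 29465\right) = 1100 \left(- \frac{148018995}{5023}\right) = - \frac{162820894500}{5023}$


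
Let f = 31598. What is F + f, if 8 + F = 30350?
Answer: 61940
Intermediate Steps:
F = 30342 (F = -8 + 30350 = 30342)
F + f = 30342 + 31598 = 61940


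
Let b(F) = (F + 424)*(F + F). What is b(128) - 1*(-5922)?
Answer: 147234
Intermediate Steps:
b(F) = 2*F*(424 + F) (b(F) = (424 + F)*(2*F) = 2*F*(424 + F))
b(128) - 1*(-5922) = 2*128*(424 + 128) - 1*(-5922) = 2*128*552 + 5922 = 141312 + 5922 = 147234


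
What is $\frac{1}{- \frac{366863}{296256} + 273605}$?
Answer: $\frac{296256}{81056756017} \approx 3.6549 \cdot 10^{-6}$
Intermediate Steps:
$\frac{1}{- \frac{366863}{296256} + 273605} = \frac{1}{\frac{81056756017}{296256}} = \frac{296256}{81056756017}$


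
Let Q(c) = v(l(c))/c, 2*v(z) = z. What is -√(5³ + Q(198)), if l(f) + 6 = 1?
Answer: -√544445/66 ≈ -11.180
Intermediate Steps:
l(f) = -5 (l(f) = -6 + 1 = -5)
v(z) = z/2
Q(c) = -5/(2*c) (Q(c) = ((½)*(-5))/c = -5/(2*c))
-√(5³ + Q(198)) = -√(5³ - 5/2/198) = -√(125 - 5/2*1/198) = -√(125 - 5/396) = -√(49495/396) = -√544445/66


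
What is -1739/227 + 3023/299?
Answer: 166260/67873 ≈ 2.4496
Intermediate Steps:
-1739/227 + 3023/299 = 166260/67873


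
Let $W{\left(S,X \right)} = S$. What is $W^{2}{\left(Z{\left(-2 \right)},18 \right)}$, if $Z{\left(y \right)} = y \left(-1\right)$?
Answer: $4$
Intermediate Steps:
$Z{\left(y \right)} = - y$
$W^{2}{\left(Z{\left(-2 \right)},18 \right)} = \left(\left(-1\right) \left(-2\right)\right)^{2} = 2^{2} = 4$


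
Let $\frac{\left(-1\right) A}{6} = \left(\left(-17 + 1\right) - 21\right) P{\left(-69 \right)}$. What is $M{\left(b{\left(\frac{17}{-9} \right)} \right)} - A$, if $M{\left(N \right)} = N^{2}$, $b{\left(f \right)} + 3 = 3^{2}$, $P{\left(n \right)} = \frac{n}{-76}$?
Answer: $- \frac{6291}{38} \approx -165.55$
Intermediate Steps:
$P{\left(n \right)} = - \frac{n}{76}$ ($P{\left(n \right)} = n \left(- \frac{1}{76}\right) = - \frac{n}{76}$)
$b{\left(f \right)} = 6$ ($b{\left(f \right)} = -3 + 3^{2} = -3 + 9 = 6$)
$A = \frac{7659}{38}$ ($A = - 6 \left(\left(-17 + 1\right) - 21\right) \left(\left(- \frac{1}{76}\right) \left(-69\right)\right) = - 6 \left(-16 - 21\right) \frac{69}{76} = - 6 \left(\left(-37\right) \frac{69}{76}\right) = \left(-6\right) \left(- \frac{2553}{76}\right) = \frac{7659}{38} \approx 201.55$)
$M{\left(b{\left(\frac{17}{-9} \right)} \right)} - A = 6^{2} - \frac{7659}{38} = 36 - \frac{7659}{38} = - \frac{6291}{38}$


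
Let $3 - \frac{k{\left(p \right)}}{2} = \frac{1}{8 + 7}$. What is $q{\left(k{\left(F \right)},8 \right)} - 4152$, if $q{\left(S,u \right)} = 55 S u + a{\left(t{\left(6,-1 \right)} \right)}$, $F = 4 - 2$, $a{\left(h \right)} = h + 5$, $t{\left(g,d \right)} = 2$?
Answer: $- \frac{4691}{3} \approx -1563.7$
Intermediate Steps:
$a{\left(h \right)} = 5 + h$
$F = 2$ ($F = 4 - 2 = 2$)
$k{\left(p \right)} = \frac{88}{15}$ ($k{\left(p \right)} = 6 - \frac{2}{8 + 7} = 6 - \frac{2}{15} = \frac{88}{15}$)
$q{\left(S,u \right)} = 7 + 55 S u$ ($q{\left(S,u \right)} = 55 S u + \left(5 + 2\right) = 55 S u + 7 = 7 + 55 S u$)
$q{\left(k{\left(F \right)},8 \right)} - 4152 = \left(7 + 55 \cdot \frac{88}{15} \cdot 8\right) - 4152 = \left(7 + \frac{7744}{3}\right) - 4152 = \frac{7765}{3} - 4152 = - \frac{4691}{3}$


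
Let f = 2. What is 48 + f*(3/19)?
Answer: 918/19 ≈ 48.316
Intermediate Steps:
48 + f*(3/19) = 48 + 2*(3/19) = 48 + 6/19 = 918/19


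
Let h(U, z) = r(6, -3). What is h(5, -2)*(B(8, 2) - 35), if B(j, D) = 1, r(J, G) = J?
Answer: -204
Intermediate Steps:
h(U, z) = 6
h(5, -2)*(B(8, 2) - 35) = 6*(1 - 35) = 6*(-34) = -204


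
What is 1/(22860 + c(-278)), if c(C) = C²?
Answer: 1/100144 ≈ 9.9856e-6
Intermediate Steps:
1/(22860 + c(-278)) = 1/(22860 + (-278)²) = 1/(22860 + 77284) = 1/100144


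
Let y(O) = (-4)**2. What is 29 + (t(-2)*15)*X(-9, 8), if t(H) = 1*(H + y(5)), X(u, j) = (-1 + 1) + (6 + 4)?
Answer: 2129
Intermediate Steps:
y(O) = 16
X(u, j) = 10 (X(u, j) = 0 + 10 = 10)
t(H) = 16 + H (t(H) = 1*(H + 16) = 1*(16 + H) = 16 + H)
29 + (t(-2)*15)*X(-9, 8) = 29 + ((16 - 2)*15)*10 = 29 + (14*15)*10 = 29 + 210*10 = 29 + 2100 = 2129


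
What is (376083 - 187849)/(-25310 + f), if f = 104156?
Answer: 94117/39423 ≈ 2.3874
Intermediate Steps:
(376083 - 187849)/(-25310 + f) = (376083 - 187849)/(-25310 + 104156) = 188234/78846 = 188234*(1/78846) = 94117/39423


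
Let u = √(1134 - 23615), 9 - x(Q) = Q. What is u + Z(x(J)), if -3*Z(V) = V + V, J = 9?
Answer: I*√22481 ≈ 149.94*I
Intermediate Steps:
x(Q) = 9 - Q
Z(V) = -2*V/3 (Z(V) = -(V + V)/3 = -2*V/3)
u = I*√22481 (u = √(-22481) = I*√22481 ≈ 149.94*I)
u + Z(x(J)) = I*√22481 - 2*(9 - 1*9)/3 = I*√22481 - 2*(9 - 9)/3 = I*√22481 - ⅔*0 = I*√22481 + 0 = I*√22481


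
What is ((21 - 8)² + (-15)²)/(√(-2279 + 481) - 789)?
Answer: -310866/624319 - 394*I*√1798/624319 ≈ -0.49793 - 0.02676*I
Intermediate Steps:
((21 - 8)² + (-15)²)/(√(-2279 + 481) - 789) = (13² + 225)/(√(-1798) - 789) = (169 + 225)/(I*√1798 - 789) = 394/(-789 + I*√1798)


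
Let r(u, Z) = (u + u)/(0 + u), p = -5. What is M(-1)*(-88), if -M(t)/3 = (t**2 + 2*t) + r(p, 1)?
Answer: 264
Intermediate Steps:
r(u, Z) = 2 (r(u, Z) = (2*u)/u = 2)
M(t) = -6 - 6*t - 3*t**2 (M(t) = -3*((t**2 + 2*t) + 2) = -3*(2 + t**2 + 2*t) = -6 - 6*t - 3*t**2)
M(-1)*(-88) = (-6 - 6*(-1) - 3*(-1)**2)*(-88) = (-6 + 6 - 3*1)*(-88) = (-6 + 6 - 3)*(-88) = -3*(-88) = 264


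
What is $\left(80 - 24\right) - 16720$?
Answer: $-16664$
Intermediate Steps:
$\left(80 - 24\right) - 16720 = 56 - 16720 = -16664$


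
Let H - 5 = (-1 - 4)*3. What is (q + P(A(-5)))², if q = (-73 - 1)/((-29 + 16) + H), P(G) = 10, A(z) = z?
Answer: 92416/529 ≈ 174.70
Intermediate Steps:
H = -10 (H = 5 + (-1 - 4)*3 = 5 - 5*3 = 5 - 15 = -10)
q = 74/23 (q = (-73 - 1)/((-29 + 16) - 10) = -74/(-13 - 10) = -74/(-23) = -74*(-1/23) = 74/23 ≈ 3.2174)
(q + P(A(-5)))² = (74/23 + 10)² = (304/23)² = 92416/529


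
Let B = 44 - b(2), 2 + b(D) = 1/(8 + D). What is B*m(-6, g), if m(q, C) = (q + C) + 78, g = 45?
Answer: 53703/10 ≈ 5370.3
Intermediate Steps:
b(D) = -2 + 1/(8 + D)
m(q, C) = 78 + C + q (m(q, C) = (C + q) + 78 = 78 + C + q)
B = 459/10 (B = 44 - (-15 - 2*2)/(8 + 2) = 44 - (-15 - 4)/10 = 44 - (-19)/10 = 44 - 1*(-19/10) = 44 + 19/10 = 459/10 ≈ 45.900)
B*m(-6, g) = 459*(78 + 45 - 6)/10 = (459/10)*117 = 53703/10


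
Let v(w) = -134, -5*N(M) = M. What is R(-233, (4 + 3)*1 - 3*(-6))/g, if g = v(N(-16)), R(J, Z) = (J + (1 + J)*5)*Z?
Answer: 34825/134 ≈ 259.89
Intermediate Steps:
N(M) = -M/5
R(J, Z) = Z*(5 + 6*J) (R(J, Z) = (J + (5 + 5*J))*Z = (5 + 6*J)*Z = Z*(5 + 6*J))
g = -134
R(-233, (4 + 3)*1 - 3*(-6))/g = (((4 + 3)*1 - 3*(-6))*(5 + 6*(-233)))/(-134) = ((7*1 + 18)*(5 - 1398))*(-1/134) = ((7 + 18)*(-1393))*(-1/134) = (25*(-1393))*(-1/134) = -34825*(-1/134) = 34825/134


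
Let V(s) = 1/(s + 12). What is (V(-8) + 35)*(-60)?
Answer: -2115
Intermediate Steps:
V(s) = 1/(12 + s)
(V(-8) + 35)*(-60) = (1/(12 - 8) + 35)*(-60) = (1/4 + 35)*(-60) = (141/4)*(-60) = -2115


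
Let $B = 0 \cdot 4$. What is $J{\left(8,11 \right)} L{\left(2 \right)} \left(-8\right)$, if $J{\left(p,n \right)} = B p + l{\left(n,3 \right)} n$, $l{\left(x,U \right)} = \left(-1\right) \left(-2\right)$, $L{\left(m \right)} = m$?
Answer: $-352$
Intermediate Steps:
$l{\left(x,U \right)} = 2$
$B = 0$
$J{\left(p,n \right)} = 2 n$ ($J{\left(p,n \right)} = 0 p + 2 n = 0 + 2 n = 2 n$)
$J{\left(8,11 \right)} L{\left(2 \right)} \left(-8\right) = 2 \cdot 11 \cdot 2 \left(-8\right) = 22 \cdot 2 \left(-8\right) = 44 \left(-8\right) = -352$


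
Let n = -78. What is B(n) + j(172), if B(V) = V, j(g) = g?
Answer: 94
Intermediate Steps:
B(n) + j(172) = -78 + 172 = 94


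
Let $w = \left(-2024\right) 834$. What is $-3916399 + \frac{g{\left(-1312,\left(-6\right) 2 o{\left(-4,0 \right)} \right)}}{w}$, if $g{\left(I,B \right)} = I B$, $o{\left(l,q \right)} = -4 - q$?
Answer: $- \frac{137728002321}{35167} \approx -3.9164 \cdot 10^{6}$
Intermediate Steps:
$w = -1688016$
$g{\left(I,B \right)} = B I$
$-3916399 + \frac{g{\left(-1312,\left(-6\right) 2 o{\left(-4,0 \right)} \right)}}{w} = -3916399 + \frac{\left(-6\right) 2 \left(-4 - 0\right) \left(-1312\right)}{-1688016} = -3916399 + - 12 \left(-4 + 0\right) \left(-1312\right) \left(- \frac{1}{1688016}\right) = -3916399 + \left(-12\right) \left(-4\right) \left(-1312\right) \left(- \frac{1}{1688016}\right) = -3916399 + 48 \left(-1312\right) \left(- \frac{1}{1688016}\right) = -3916399 - - \frac{1312}{35167} = -3916399 + \frac{1312}{35167} = - \frac{137728002321}{35167}$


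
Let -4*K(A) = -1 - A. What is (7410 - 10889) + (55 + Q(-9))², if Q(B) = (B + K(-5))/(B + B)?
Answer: -31799/81 ≈ -392.58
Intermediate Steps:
K(A) = ¼ + A/4 (K(A) = -(-1 - A)/4 = ¼ + A/4)
Q(B) = (-1 + B)/(2*B) (Q(B) = (B + (¼ + (¼)*(-5)))/(B + B) = (B + (¼ - 5/4))/((2*B)) = (B - 1)*(1/(2*B)) = (-1 + B)*(1/(2*B)) = (-1 + B)/(2*B))
(7410 - 10889) + (55 + Q(-9))² = (7410 - 10889) + (55 + (½)*(-1 - 9)/(-9))² = -3479 + (55 + (½)*(-⅑)*(-10))² = -3479 + (55 + 5/9)² = -3479 + (500/9)² = -3479 + 250000/81 = -31799/81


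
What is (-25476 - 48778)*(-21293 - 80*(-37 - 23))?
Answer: 1224671222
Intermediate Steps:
(-25476 - 48778)*(-21293 - 80*(-37 - 23)) = -74254*(-21293 - 80*(-60)) = -74254*(-21293 + 4800) = -74254*(-16493) = 1224671222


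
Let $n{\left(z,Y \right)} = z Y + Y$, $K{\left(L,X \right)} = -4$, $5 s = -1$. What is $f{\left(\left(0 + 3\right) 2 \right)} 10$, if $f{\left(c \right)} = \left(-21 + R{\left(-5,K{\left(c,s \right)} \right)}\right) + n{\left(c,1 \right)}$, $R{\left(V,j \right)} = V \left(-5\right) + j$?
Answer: $70$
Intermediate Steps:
$s = - \frac{1}{5}$ ($s = \frac{1}{5} \left(-1\right) = - \frac{1}{5} \approx -0.2$)
$R{\left(V,j \right)} = j - 5 V$ ($R{\left(V,j \right)} = - 5 V + j = j - 5 V$)
$n{\left(z,Y \right)} = Y + Y z$ ($n{\left(z,Y \right)} = Y z + Y = Y + Y z$)
$f{\left(c \right)} = 1 + c$ ($f{\left(c \right)} = \left(-21 - -21\right) + 1 \left(1 + c\right) = \left(-21 + \left(-4 + 25\right)\right) + \left(1 + c\right) = \left(-21 + 21\right) + \left(1 + c\right) = 0 + \left(1 + c\right) = 1 + c$)
$f{\left(\left(0 + 3\right) 2 \right)} 10 = \left(1 + \left(0 + 3\right) 2\right) 10 = \left(1 + 3 \cdot 2\right) 10 = \left(1 + 6\right) 10 = 7 \cdot 10 = 70$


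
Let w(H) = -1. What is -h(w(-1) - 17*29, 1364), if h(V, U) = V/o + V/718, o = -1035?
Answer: 78299/371565 ≈ 0.21073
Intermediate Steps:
h(V, U) = 317*V/743130 (h(V, U) = V/(-1035) + V/718 = V*(-1/1035) + V*(1/718) = -V/1035 + V/718 = 317*V/743130)
-h(w(-1) - 17*29, 1364) = -317*(-1 - 17*29)/743130 = -317*(-1 - 493)/743130 = -317*(-494)/743130 = -1*(-78299/371565) = 78299/371565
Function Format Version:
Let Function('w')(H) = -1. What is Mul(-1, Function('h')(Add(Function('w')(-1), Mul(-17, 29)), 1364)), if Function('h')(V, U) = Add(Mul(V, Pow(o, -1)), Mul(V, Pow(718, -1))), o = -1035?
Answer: Rational(78299, 371565) ≈ 0.21073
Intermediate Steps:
Function('h')(V, U) = Mul(Rational(317, 743130), V) (Function('h')(V, U) = Add(Mul(V, Pow(-1035, -1)), Mul(V, Pow(718, -1))) = Add(Mul(V, Rational(-1, 1035)), Mul(V, Rational(1, 718))) = Add(Mul(Rational(-1, 1035), V), Mul(Rational(1, 718), V)) = Mul(Rational(317, 743130), V))
Mul(-1, Function('h')(Add(Function('w')(-1), Mul(-17, 29)), 1364)) = Mul(-1, Mul(Rational(317, 743130), Add(-1, Mul(-17, 29)))) = Mul(-1, Mul(Rational(317, 743130), Add(-1, -493))) = Mul(-1, Mul(Rational(317, 743130), -494)) = Mul(-1, Rational(-78299, 371565)) = Rational(78299, 371565)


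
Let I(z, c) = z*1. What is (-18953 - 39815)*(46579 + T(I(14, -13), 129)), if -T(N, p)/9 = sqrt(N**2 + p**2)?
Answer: -2737354672 + 528912*sqrt(16837) ≈ -2.6687e+9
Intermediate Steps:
I(z, c) = z
T(N, p) = -9*sqrt(N**2 + p**2)
(-18953 - 39815)*(46579 + T(I(14, -13), 129)) = (-18953 - 39815)*(46579 - 9*sqrt(14**2 + 129**2)) = -58768*(46579 - 9*sqrt(196 + 16641)) = -58768*(46579 - 9*sqrt(16837)) = -2737354672 + 528912*sqrt(16837)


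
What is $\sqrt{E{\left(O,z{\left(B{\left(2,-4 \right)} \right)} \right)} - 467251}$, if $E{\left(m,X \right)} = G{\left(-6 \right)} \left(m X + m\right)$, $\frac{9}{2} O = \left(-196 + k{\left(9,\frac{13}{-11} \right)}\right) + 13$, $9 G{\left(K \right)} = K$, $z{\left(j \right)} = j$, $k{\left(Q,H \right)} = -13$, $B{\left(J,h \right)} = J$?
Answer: $\frac{5 i \sqrt{168179}}{3} \approx 683.49 i$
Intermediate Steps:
$G{\left(K \right)} = \frac{K}{9}$
$O = - \frac{392}{9}$ ($O = \frac{2 \left(\left(-196 - 13\right) + 13\right)}{9} = \frac{2 \left(-209 + 13\right)}{9} = \frac{2}{9} \left(-196\right) = - \frac{392}{9} \approx -43.556$)
$E{\left(m,X \right)} = - \frac{2 m}{3} - \frac{2 X m}{3}$ ($E{\left(m,X \right)} = \frac{1}{9} \left(-6\right) \left(m X + m\right) = - \frac{2 \left(X m + m\right)}{3} = - \frac{2 \left(m + X m\right)}{3} = - \frac{2 m}{3} - \frac{2 X m}{3}$)
$\sqrt{E{\left(O,z{\left(B{\left(2,-4 \right)} \right)} \right)} - 467251} = \sqrt{\left(- \frac{2}{3}\right) \left(- \frac{392}{9}\right) \left(1 + 2\right) - 467251} = \sqrt{\left(- \frac{2}{3}\right) \left(- \frac{392}{9}\right) 3 - 467251} = \sqrt{\frac{784}{9} - 467251} = \sqrt{- \frac{4204475}{9}} = \frac{5 i \sqrt{168179}}{3}$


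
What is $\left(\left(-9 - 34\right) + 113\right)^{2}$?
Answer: $4900$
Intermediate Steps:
$\left(\left(-9 - 34\right) + 113\right)^{2} = \left(-43 + 113\right)^{2} = 70^{2} = 4900$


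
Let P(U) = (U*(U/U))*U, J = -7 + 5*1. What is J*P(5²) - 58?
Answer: -1308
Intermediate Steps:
J = -2 (J = -7 + 5 = -2)
P(U) = U² (P(U) = (U*1)*U = U*U = U²)
J*P(5²) - 58 = -2*(5²)² - 58 = -2*25² - 58 = -2*625 - 58 = -1250 - 58 = -1308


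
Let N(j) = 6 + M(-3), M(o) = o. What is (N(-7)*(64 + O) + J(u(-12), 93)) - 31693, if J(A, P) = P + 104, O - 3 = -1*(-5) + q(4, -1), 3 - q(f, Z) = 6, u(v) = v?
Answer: -31289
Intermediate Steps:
q(f, Z) = -3 (q(f, Z) = 3 - 1*6 = 3 - 6 = -3)
N(j) = 3 (N(j) = 6 - 3 = 3)
O = 5 (O = 3 + (-1*(-5) - 3) = 3 + (5 - 3) = 3 + 2 = 5)
J(A, P) = 104 + P
(N(-7)*(64 + O) + J(u(-12), 93)) - 31693 = (3*(64 + 5) + (104 + 93)) - 31693 = (3*69 + 197) - 31693 = (207 + 197) - 31693 = 404 - 31693 = -31289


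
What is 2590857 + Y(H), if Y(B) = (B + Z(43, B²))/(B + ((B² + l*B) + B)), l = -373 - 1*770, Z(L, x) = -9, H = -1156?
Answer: 6879585498359/2655332 ≈ 2.5909e+6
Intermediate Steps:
l = -1143 (l = -373 - 770 = -1143)
Y(B) = (-9 + B)/(B² - 1141*B) (Y(B) = (B - 9)/(B + ((B² - 1143*B) + B)) = (-9 + B)/(B + (B² - 1142*B)) = (-9 + B)/(B² - 1141*B))
2590857 + Y(H) = 2590857 + (-9 - 1156)/((-1156)*(-1141 - 1156)) = 2590857 - 1/1156*(-1165)/(-2297) = 2590857 - 1/1156*(-1/2297)*(-1165) = 2590857 - 1165/2655332 = 6879585498359/2655332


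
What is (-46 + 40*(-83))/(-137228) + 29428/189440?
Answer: 292250039/1624779520 ≈ 0.17987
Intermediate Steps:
(-46 + 40*(-83))/(-137228) + 29428/189440 = (-46 - 3320)*(-1/137228) + 29428*(1/189440) = -3366*(-1/137228) + 7357/47360 = 1683/68614 + 7357/47360 = 292250039/1624779520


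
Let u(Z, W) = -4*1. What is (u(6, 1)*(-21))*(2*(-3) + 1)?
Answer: -420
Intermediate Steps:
u(Z, W) = -4
(u(6, 1)*(-21))*(2*(-3) + 1) = (-4*(-21))*(2*(-3) + 1) = 84*(-6 + 1) = 84*(-5) = -420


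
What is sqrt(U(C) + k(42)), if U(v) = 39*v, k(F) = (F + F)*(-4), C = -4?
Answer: 2*I*sqrt(123) ≈ 22.181*I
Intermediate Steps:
k(F) = -8*F (k(F) = (2*F)*(-4) = -8*F)
sqrt(U(C) + k(42)) = sqrt(39*(-4) - 8*42) = sqrt(-156 - 336) = sqrt(-492) = 2*I*sqrt(123)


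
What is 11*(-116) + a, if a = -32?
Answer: -1308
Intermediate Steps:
11*(-116) + a = 11*(-116) - 32 = -1276 - 32 = -1308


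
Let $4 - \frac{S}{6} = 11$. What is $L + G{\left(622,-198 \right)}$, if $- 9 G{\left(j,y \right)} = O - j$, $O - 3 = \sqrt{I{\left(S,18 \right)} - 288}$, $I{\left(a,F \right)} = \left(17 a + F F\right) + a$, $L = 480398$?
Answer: $\frac{4324201}{9} - \frac{4 i \sqrt{5}}{3} \approx 4.8047 \cdot 10^{5} - 2.9814 i$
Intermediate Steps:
$S = -42$ ($S = 24 - 66 = -42$)
$I{\left(a,F \right)} = F^{2} + 18 a$ ($I{\left(a,F \right)} = \left(17 a + F^{2}\right) + a = \left(F^{2} + 17 a\right) + a = F^{2} + 18 a$)
$O = 3 + 12 i \sqrt{5}$ ($O = 3 + \sqrt{\left(18^{2} + 18 \left(-42\right)\right) - 288} = 3 + \sqrt{\left(324 - 756\right) - 288} = 3 + \sqrt{-432 - 288} = 3 + \sqrt{-720} = 3 + 12 i \sqrt{5} \approx 3.0 + 26.833 i$)
$G{\left(j,y \right)} = - \frac{1}{3} + \frac{j}{9} - \frac{4 i \sqrt{5}}{3}$ ($G{\left(j,y \right)} = - \frac{\left(3 + 12 i \sqrt{5}\right) - j}{9} = - \frac{3 - j + 12 i \sqrt{5}}{9} = - \frac{1}{3} + \frac{j}{9} - \frac{4 i \sqrt{5}}{3}$)
$L + G{\left(622,-198 \right)} = 480398 - \left(- \frac{619}{9} + \frac{4 i \sqrt{5}}{3}\right) = 480398 + \left(\frac{619}{9} - \frac{4 i \sqrt{5}}{3}\right) = \frac{4324201}{9} - \frac{4 i \sqrt{5}}{3}$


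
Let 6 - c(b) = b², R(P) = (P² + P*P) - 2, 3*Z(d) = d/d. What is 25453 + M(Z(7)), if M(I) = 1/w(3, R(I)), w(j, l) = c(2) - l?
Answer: 865411/34 ≈ 25453.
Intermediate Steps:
Z(d) = ⅓ (Z(d) = (d/d)/3 = (⅓)*1 = ⅓)
R(P) = -2 + 2*P² (R(P) = (P² + P²) - 2 = 2*P² - 2 = -2 + 2*P²)
c(b) = 6 - b²
w(j, l) = 2 - l (w(j, l) = (6 - 1*2²) - l = (6 - 1*4) - l = (6 - 4) - l = 2 - l)
M(I) = 1/(4 - 2*I²) (M(I) = 1/(2 - (-2 + 2*I²)) = 1/(2 + (2 - 2*I²)) = 1/(4 - 2*I²))
25453 + M(Z(7)) = 25453 - 1/(-4 + 2*(⅓)²) = 25453 - 1/(-4 + 2*(⅑)) = 25453 - 1/(-4 + 2/9) = 25453 - 1/(-34/9) = 25453 - 1*(-9/34) = 25453 + 9/34 = 865411/34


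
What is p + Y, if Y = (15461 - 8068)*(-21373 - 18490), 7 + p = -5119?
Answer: -294712285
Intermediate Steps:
p = -5126 (p = -7 - 5119 = -5126)
Y = -294707159 (Y = 7393*(-39863) = -294707159)
p + Y = -5126 - 294707159 = -294712285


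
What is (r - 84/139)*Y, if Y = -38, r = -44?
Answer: 235600/139 ≈ 1695.0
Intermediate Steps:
(r - 84/139)*Y = (-44 - 84/139)*(-38) = -6200/139*(-38) = 235600/139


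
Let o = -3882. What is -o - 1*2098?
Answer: 1784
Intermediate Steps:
-o - 1*2098 = -1*(-3882) - 1*2098 = 3882 - 2098 = 1784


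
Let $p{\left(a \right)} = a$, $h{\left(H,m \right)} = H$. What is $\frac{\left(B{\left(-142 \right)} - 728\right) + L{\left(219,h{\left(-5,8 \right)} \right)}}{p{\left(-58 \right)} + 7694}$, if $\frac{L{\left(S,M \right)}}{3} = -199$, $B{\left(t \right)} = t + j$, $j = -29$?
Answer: $- \frac{374}{1909} \approx -0.19591$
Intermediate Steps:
$B{\left(t \right)} = -29 + t$ ($B{\left(t \right)} = t - 29 = -29 + t$)
$L{\left(S,M \right)} = -597$ ($L{\left(S,M \right)} = 3 \left(-199\right) = -597$)
$\frac{\left(B{\left(-142 \right)} - 728\right) + L{\left(219,h{\left(-5,8 \right)} \right)}}{p{\left(-58 \right)} + 7694} = \frac{\left(\left(-29 - 142\right) - 728\right) - 597}{-58 + 7694} = \frac{\left(-171 - 728\right) - 597}{7636} = \left(-899 - 597\right) \frac{1}{7636} = \left(-1496\right) \frac{1}{7636} = - \frac{374}{1909}$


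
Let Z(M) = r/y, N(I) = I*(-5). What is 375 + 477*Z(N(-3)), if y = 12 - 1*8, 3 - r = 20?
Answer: -6609/4 ≈ -1652.3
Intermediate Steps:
r = -17 (r = 3 - 1*20 = 3 - 20 = -17)
y = 4 (y = 12 - 8 = 4)
N(I) = -5*I
Z(M) = -17/4
375 + 477*Z(N(-3)) = 375 + 477*(-17/4) = 375 - 8109/4 = -6609/4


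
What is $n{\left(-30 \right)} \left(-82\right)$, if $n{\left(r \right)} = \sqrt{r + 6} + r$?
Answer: $2460 - 164 i \sqrt{6} \approx 2460.0 - 401.72 i$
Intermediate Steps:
$n{\left(r \right)} = r + \sqrt{6 + r}$ ($n{\left(r \right)} = \sqrt{6 + r} + r = r + \sqrt{6 + r}$)
$n{\left(-30 \right)} \left(-82\right) = \left(-30 + \sqrt{6 - 30}\right) \left(-82\right) = \left(-30 + \sqrt{-24}\right) \left(-82\right) = \left(-30 + 2 i \sqrt{6}\right) \left(-82\right) = 2460 - 164 i \sqrt{6}$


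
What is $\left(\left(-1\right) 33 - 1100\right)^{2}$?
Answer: $1283689$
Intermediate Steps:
$\left(\left(-1\right) 33 - 1100\right)^{2} = \left(-33 - 1100\right)^{2} = \left(-1133\right)^{2} = 1283689$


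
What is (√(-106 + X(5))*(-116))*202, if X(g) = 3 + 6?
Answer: -23432*I*√97 ≈ -2.3078e+5*I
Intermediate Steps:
X(g) = 9
(√(-106 + X(5))*(-116))*202 = (√(-106 + 9)*(-116))*202 = (√(-97)*(-116))*202 = ((I*√97)*(-116))*202 = -116*I*√97*202 = -23432*I*√97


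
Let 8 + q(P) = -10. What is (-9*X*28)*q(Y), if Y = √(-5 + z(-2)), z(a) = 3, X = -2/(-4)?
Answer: 2268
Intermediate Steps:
X = ½ (X = -2*(-¼) = ½ ≈ 0.50000)
Y = I*√2 (Y = √(-5 + 3) = √(-2) = I*√2 ≈ 1.4142*I)
q(P) = -18 (q(P) = -8 - 10 = -18)
(-9*X*28)*q(Y) = (-9*½*28)*(-18) = -9/2*28*(-18) = -126*(-18) = 2268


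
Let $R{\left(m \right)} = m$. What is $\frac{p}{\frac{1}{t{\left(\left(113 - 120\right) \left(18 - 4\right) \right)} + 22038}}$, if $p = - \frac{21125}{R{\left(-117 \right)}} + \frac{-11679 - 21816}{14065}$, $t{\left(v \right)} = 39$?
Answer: $\frac{381554338}{97} \approx 3.9335 \cdot 10^{6}$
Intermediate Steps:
$p = \frac{155546}{873}$ ($p = - \frac{21125}{-117} + \frac{-11679 - 21816}{14065} = \left(-21125\right) \left(- \frac{1}{117}\right) + \left(-11679 - 21816\right) \frac{1}{14065} = \frac{1625}{9} - \frac{231}{97} = \frac{155546}{873} \approx 178.17$)
$\frac{p}{\frac{1}{t{\left(\left(113 - 120\right) \left(18 - 4\right) \right)} + 22038}} = \frac{155546}{873 \frac{1}{39 + 22038}} = \frac{155546}{873 \cdot \frac{1}{22077}} = \frac{155546 \frac{1}{\frac{1}{22077}}}{873} = \frac{155546}{873} \cdot 22077 = \frac{381554338}{97}$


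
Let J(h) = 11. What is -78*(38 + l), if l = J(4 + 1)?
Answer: -3822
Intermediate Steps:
l = 11
-78*(38 + l) = -78*(38 + 11) = -78*49 = -3822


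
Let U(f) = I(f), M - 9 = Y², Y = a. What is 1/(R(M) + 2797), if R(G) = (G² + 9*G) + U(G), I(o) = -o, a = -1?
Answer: 1/2977 ≈ 0.00033591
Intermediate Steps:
Y = -1
M = 10 (M = 9 + (-1)² = 9 + 1 = 10)
U(f) = -f
R(G) = G² + 8*G (R(G) = (G² + 9*G) - G = G² + 8*G)
1/(R(M) + 2797) = 1/(10*(8 + 10) + 2797) = 1/(10*18 + 2797) = 1/(180 + 2797) = 1/2977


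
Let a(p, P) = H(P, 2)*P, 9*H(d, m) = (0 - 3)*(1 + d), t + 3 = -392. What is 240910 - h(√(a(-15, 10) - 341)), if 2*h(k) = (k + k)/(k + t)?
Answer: 113036898147/469208 + 395*I*√3399/469208 ≈ 2.4091e+5 + 0.04908*I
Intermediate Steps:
t = -395 (t = -3 - 392 = -395)
H(d, m) = -⅓ - d/3 (H(d, m) = ((0 - 3)*(1 + d))/9 = (-3*(1 + d))/9 = (-3 - 3*d)/9 = -⅓ - d/3)
a(p, P) = P*(-⅓ - P/3) (a(p, P) = (-⅓ - P/3)*P = P*(-⅓ - P/3))
h(k) = k/(-395 + k) (h(k) = ((k + k)/(k - 395))/2 = ((2*k)/(-395 + k))/2 = (2*k/(-395 + k))/2 = k/(-395 + k))
240910 - h(√(a(-15, 10) - 341)) = 240910 - √(-⅓*10*(1 + 10) - 341)/(-395 + √(-⅓*10*(1 + 10) - 341)) = 240910 - √(-⅓*10*11 - 341)/(-395 + √(-⅓*10*11 - 341)) = 240910 - √(-110/3 - 341)/(-395 + √(-110/3 - 341)) = 240910 - √(-1133/3)/(-395 + √(-1133/3)) = 240910 - I*√3399/3/(-395 + I*√3399/3) = 240910 - I*√3399/(3*(-395 + I*√3399/3))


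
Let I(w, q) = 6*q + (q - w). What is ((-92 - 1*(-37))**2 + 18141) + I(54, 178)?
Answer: 22358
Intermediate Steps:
I(w, q) = -w + 7*q
((-92 - 1*(-37))**2 + 18141) + I(54, 178) = ((-92 - 1*(-37))**2 + 18141) + (-1*54 + 7*178) = ((-92 + 37)**2 + 18141) + (-54 + 1246) = ((-55)**2 + 18141) + 1192 = (3025 + 18141) + 1192 = 21166 + 1192 = 22358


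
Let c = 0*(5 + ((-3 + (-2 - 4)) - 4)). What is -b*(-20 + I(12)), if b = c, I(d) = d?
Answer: 0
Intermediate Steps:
c = 0 (c = 0*(5 + ((-3 - 6) - 4)) = 0*(5 + (-9 - 4)) = 0*(5 - 13) = 0*(-8) = 0)
b = 0
-b*(-20 + I(12)) = -0*(-20 + 12) = -0*(-8) = -1*0 = 0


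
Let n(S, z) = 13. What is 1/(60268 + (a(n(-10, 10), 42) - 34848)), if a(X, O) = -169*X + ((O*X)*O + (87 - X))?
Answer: 1/46229 ≈ 2.1631e-5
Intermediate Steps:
a(X, O) = 87 - 170*X + X*O² (a(X, O) = -169*X + (X*O² + (87 - X)) = -169*X + (87 - X + X*O²) = 87 - 170*X + X*O²)
1/(60268 + (a(n(-10, 10), 42) - 34848)) = 1/(60268 + ((87 - 170*13 + 13*42²) - 34848)) = 1/(60268 + ((87 - 2210 + 13*1764) - 34848)) = 1/(60268 + ((87 - 2210 + 22932) - 34848)) = 1/(60268 + (20809 - 34848)) = 1/(60268 - 14039) = 1/46229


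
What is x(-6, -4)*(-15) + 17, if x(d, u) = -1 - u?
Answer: -28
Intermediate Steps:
x(-6, -4)*(-15) + 17 = (-1 - 1*(-4))*(-15) + 17 = (-1 + 4)*(-15) + 17 = 3*(-15) + 17 = -45 + 17 = -28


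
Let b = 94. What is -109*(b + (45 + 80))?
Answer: -23871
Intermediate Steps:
-109*(b + (45 + 80)) = -109*(94 + (45 + 80)) = -109*(94 + 125) = -109*219 = -23871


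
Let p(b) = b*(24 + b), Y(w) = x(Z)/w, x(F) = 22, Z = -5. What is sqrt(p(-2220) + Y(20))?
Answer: sqrt(487512110)/10 ≈ 2208.0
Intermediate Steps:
Y(w) = 22/w
sqrt(p(-2220) + Y(20)) = sqrt(-2220*(24 - 2220) + 22/20) = sqrt(-2220*(-2196) + 22*(1/20)) = sqrt(4875120 + 11/10) = sqrt(48751211/10) = sqrt(487512110)/10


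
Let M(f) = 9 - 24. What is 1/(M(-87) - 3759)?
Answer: -1/3774 ≈ -0.00026497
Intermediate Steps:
M(f) = -15
1/(M(-87) - 3759) = 1/(-15 - 3759) = 1/(-3774) = -1/3774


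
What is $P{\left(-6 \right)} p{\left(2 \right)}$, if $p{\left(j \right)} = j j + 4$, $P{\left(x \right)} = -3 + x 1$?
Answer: $-72$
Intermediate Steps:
$P{\left(x \right)} = -3 + x$
$p{\left(j \right)} = 4 + j^{2}$ ($p{\left(j \right)} = j^{2} + 4 = 4 + j^{2}$)
$P{\left(-6 \right)} p{\left(2 \right)} = \left(-3 - 6\right) \left(4 + 2^{2}\right) = - 9 \left(4 + 4\right) = \left(-9\right) 8 = -72$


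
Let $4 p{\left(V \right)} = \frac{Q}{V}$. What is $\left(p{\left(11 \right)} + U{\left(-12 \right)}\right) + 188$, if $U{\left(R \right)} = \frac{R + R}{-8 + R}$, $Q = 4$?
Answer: $\frac{10411}{55} \approx 189.29$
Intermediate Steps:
$U{\left(R \right)} = \frac{2 R}{-8 + R}$
$p{\left(V \right)} = \frac{1}{V}$ ($p{\left(V \right)} = \frac{4 \frac{1}{V}}{4} = \frac{1}{V}$)
$\left(p{\left(11 \right)} + U{\left(-12 \right)}\right) + 188 = \left(\frac{1}{11} + 2 \left(-12\right) \frac{1}{-8 - 12}\right) + 188 = \left(\frac{1}{11} + 2 \left(-12\right) \frac{1}{-20}\right) + 188 = \left(\frac{1}{11} + 2 \left(-12\right) \left(- \frac{1}{20}\right)\right) + 188 = \left(\frac{1}{11} + \frac{6}{5}\right) + 188 = \frac{71}{55} + 188 = \frac{10411}{55}$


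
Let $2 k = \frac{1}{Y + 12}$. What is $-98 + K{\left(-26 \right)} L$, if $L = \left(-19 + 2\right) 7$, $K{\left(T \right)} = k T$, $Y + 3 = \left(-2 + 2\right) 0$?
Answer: $\frac{665}{9} \approx 73.889$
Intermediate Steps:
$Y = -3$ ($Y = -3 + \left(-2 + 2\right) 0 = -3 + 0 \cdot 0 = -3 + 0 = -3$)
$k = \frac{1}{18}$ ($k = \frac{1}{2 \left(-3 + 12\right)} = \frac{1}{2 \cdot 9} = \frac{1}{2} \cdot \frac{1}{9} = \frac{1}{18} \approx 0.055556$)
$K{\left(T \right)} = \frac{T}{18}$
$L = -119$ ($L = \left(-17\right) 7 = -119$)
$-98 + K{\left(-26 \right)} L = -98 + \frac{1}{18} \left(-26\right) \left(-119\right) = -98 - - \frac{1547}{9} = -98 + \frac{1547}{9} = \frac{665}{9}$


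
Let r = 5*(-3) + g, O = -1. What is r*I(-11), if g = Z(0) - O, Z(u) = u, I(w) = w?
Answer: 154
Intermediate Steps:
g = 1 (g = 0 - 1*(-1) = 0 + 1 = 1)
r = -14 (r = 5*(-3) + 1 = -15 + 1 = -14)
r*I(-11) = -14*(-11) = 154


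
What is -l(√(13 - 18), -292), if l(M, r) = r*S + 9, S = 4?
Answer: 1159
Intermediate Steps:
l(M, r) = 9 + 4*r (l(M, r) = r*4 + 9 = 4*r + 9 = 9 + 4*r)
-l(√(13 - 18), -292) = -(9 + 4*(-292)) = -(9 - 1168) = -1*(-1159) = 1159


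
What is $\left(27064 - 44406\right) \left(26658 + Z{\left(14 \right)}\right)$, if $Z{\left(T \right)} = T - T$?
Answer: $-462303036$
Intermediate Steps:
$Z{\left(T \right)} = 0$
$\left(27064 - 44406\right) \left(26658 + Z{\left(14 \right)}\right) = \left(27064 - 44406\right) \left(26658 + 0\right) = \left(-17342\right) 26658 = -462303036$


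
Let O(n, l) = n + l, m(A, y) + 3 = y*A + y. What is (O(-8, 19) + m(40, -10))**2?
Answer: 161604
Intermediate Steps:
m(A, y) = -3 + y + A*y (m(A, y) = -3 + (y*A + y) = -3 + (A*y + y) = -3 + (y + A*y) = -3 + y + A*y)
O(n, l) = l + n
(O(-8, 19) + m(40, -10))**2 = ((19 - 8) + (-3 - 10 + 40*(-10)))**2 = (11 + (-3 - 10 - 400))**2 = (11 - 413)**2 = (-402)**2 = 161604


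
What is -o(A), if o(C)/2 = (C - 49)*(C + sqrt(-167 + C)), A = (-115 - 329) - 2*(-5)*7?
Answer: -316404 + 846*I*sqrt(541) ≈ -3.164e+5 + 19677.0*I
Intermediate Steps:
A = -374 (A = -444 + 10*7 = -444 + 70 = -374)
o(C) = 2*(-49 + C)*(C + sqrt(-167 + C)) (o(C) = 2*((C - 49)*(C + sqrt(-167 + C))) = 2*((-49 + C)*(C + sqrt(-167 + C))) = 2*(-49 + C)*(C + sqrt(-167 + C)))
-o(A) = -(-98*(-374) - 98*sqrt(-167 - 374) + 2*(-374)**2 + 2*(-374)*sqrt(-167 - 374)) = -(36652 - 98*I*sqrt(541) + 2*139876 + 2*(-374)*sqrt(-541)) = -(36652 - 98*I*sqrt(541) + 279752 + 2*(-374)*(I*sqrt(541))) = -(36652 - 98*I*sqrt(541) + 279752 - 748*I*sqrt(541)) = -(316404 - 846*I*sqrt(541)) = -316404 + 846*I*sqrt(541)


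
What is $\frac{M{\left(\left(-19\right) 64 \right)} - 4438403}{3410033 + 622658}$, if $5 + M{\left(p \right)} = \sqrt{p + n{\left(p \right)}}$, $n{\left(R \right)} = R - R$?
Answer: $- \frac{341416}{310207} + \frac{8 i \sqrt{19}}{4032691} \approx -1.1006 + 8.6471 \cdot 10^{-6} i$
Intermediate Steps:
$n{\left(R \right)} = 0$
$M{\left(p \right)} = -5 + \sqrt{p}$ ($M{\left(p \right)} = -5 + \sqrt{p + 0} = -5 + \sqrt{p}$)
$\frac{M{\left(\left(-19\right) 64 \right)} - 4438403}{3410033 + 622658} = \frac{\left(-5 + \sqrt{\left(-19\right) 64}\right) - 4438403}{3410033 + 622658} = \frac{\left(-5 + \sqrt{-1216}\right) - 4438403}{4032691} = \left(\left(-5 + 8 i \sqrt{19}\right) - 4438403\right) \frac{1}{4032691} = \left(-4438408 + 8 i \sqrt{19}\right) \frac{1}{4032691} = - \frac{341416}{310207} + \frac{8 i \sqrt{19}}{4032691}$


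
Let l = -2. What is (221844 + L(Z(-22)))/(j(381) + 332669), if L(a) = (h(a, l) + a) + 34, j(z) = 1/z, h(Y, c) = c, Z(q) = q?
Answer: 42263187/63373445 ≈ 0.66689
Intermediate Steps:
L(a) = 32 + a (L(a) = (-2 + a) + 34 = 32 + a)
(221844 + L(Z(-22)))/(j(381) + 332669) = (221844 + (32 - 22))/(1/381 + 332669) = (221844 + 10)/(1/381 + 332669) = 221854/(126746890/381) = 221854*(381/126746890) = 42263187/63373445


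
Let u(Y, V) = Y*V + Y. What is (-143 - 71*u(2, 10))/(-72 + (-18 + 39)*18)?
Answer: -1705/306 ≈ -5.5719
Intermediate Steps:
u(Y, V) = Y + V*Y (u(Y, V) = V*Y + Y = Y + V*Y)
(-143 - 71*u(2, 10))/(-72 + (-18 + 39)*18) = (-143 - 142*(1 + 10))/(-72 + (-18 + 39)*18) = (-143 - 142*11)/(-72 + 21*18) = (-143 - 71*22)/(-72 + 378) = (-143 - 1562)/306 = -1705*1/306 = -1705/306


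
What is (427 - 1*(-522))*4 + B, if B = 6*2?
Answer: 3808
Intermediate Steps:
B = 12
(427 - 1*(-522))*4 + B = (427 - 1*(-522))*4 + 12 = (427 + 522)*4 + 12 = 949*4 + 12 = 3796 + 12 = 3808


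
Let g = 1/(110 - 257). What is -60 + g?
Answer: -8821/147 ≈ -60.007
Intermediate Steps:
g = -1/147 (g = 1/(-147) = -1/147 ≈ -0.0068027)
-60 + g = -60 - 1/147 = -8821/147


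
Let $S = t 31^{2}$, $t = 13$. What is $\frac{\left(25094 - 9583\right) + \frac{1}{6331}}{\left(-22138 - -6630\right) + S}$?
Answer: $- \frac{98200142}{19087965} \approx -5.1446$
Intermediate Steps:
$S = 12493$ ($S = 13 \cdot 31^{2} = 13 \cdot 961 = 12493$)
$\frac{\left(25094 - 9583\right) + \frac{1}{6331}}{\left(-22138 - -6630\right) + S} = \frac{\left(25094 - 9583\right) + \frac{1}{6331}}{\left(-22138 - -6630\right) + 12493} = \frac{\left(25094 - 9583\right) + \frac{1}{6331}}{\left(-22138 + 6630\right) + 12493} = \frac{15511 + \frac{1}{6331}}{-15508 + 12493} = \frac{98200142}{6331 \left(-3015\right)} = \frac{98200142}{6331} \left(- \frac{1}{3015}\right) = - \frac{98200142}{19087965}$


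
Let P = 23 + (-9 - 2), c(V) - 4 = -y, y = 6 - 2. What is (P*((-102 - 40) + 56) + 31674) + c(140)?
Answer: 30642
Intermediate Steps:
y = 4
c(V) = 0 (c(V) = 4 - 1*4 = 4 - 4 = 0)
P = 12 (P = 23 - 11 = 12)
(P*((-102 - 40) + 56) + 31674) + c(140) = (12*((-102 - 40) + 56) + 31674) + 0 = (12*(-142 + 56) + 31674) + 0 = (12*(-86) + 31674) + 0 = (-1032 + 31674) + 0 = 30642 + 0 = 30642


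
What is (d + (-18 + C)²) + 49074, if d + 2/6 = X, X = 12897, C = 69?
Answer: 193715/3 ≈ 64572.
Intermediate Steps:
d = 38690/3 (d = -⅓ + 12897 = 38690/3 ≈ 12897.)
(d + (-18 + C)²) + 49074 = (38690/3 + (-18 + 69)²) + 49074 = (38690/3 + 51²) + 49074 = (38690/3 + 2601) + 49074 = 46493/3 + 49074 = 193715/3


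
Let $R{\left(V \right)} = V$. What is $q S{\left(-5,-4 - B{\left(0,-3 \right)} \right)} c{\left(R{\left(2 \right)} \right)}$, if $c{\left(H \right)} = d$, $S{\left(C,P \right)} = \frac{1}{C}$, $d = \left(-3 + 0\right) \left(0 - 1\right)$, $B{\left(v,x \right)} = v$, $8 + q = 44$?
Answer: $- \frac{108}{5} \approx -21.6$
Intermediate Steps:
$q = 36$ ($q = -8 + 44 = 36$)
$d = 3$ ($d = \left(-3\right) \left(-1\right) = 3$)
$c{\left(H \right)} = 3$
$q S{\left(-5,-4 - B{\left(0,-3 \right)} \right)} c{\left(R{\left(2 \right)} \right)} = \frac{36}{-5} \cdot 3 = 36 \left(- \frac{1}{5}\right) 3 = \left(- \frac{36}{5}\right) 3 = - \frac{108}{5}$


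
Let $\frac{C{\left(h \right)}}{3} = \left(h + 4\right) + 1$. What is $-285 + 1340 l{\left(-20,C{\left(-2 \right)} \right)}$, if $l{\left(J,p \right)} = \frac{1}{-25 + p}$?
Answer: $- \frac{1475}{4} \approx -368.75$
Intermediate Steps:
$C{\left(h \right)} = 15 + 3 h$ ($C{\left(h \right)} = 3 \left(\left(h + 4\right) + 1\right) = 3 \left(\left(4 + h\right) + 1\right) = 3 \left(5 + h\right) = 15 + 3 h$)
$-285 + 1340 l{\left(-20,C{\left(-2 \right)} \right)} = -285 + \frac{1340}{-25 + \left(15 + 3 \left(-2\right)\right)} = -285 + \frac{1340}{-25 + \left(15 - 6\right)} = -285 + \frac{1340}{-25 + 9} = -285 + \frac{1340}{-16} = -285 + 1340 \left(- \frac{1}{16}\right) = -285 - \frac{335}{4} = - \frac{1475}{4}$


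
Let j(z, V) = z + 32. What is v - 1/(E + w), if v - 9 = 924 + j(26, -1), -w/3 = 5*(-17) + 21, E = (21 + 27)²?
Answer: 2473535/2496 ≈ 991.00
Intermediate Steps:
E = 2304 (E = 48² = 2304)
w = 192 (w = -3*(5*(-17) + 21) = -3*(-85 + 21) = -3*(-64) = 192)
j(z, V) = 32 + z
v = 991 (v = 9 + (924 + (32 + 26)) = 9 + (924 + 58) = 9 + 982 = 991)
v - 1/(E + w) = 991 - 1/(2304 + 192) = 991 - 1/2496 = 2473535/2496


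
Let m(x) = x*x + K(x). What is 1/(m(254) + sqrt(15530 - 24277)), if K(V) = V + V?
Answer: 65024/4228129323 - I*sqrt(8747)/4228129323 ≈ 1.5379e-5 - 2.212e-8*I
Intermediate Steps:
K(V) = 2*V
m(x) = x**2 + 2*x (m(x) = x*x + 2*x = x**2 + 2*x)
1/(m(254) + sqrt(15530 - 24277)) = 1/(254*(2 + 254) + sqrt(15530 - 24277)) = 1/(254*256 + sqrt(-8747)) = 1/(65024 + I*sqrt(8747))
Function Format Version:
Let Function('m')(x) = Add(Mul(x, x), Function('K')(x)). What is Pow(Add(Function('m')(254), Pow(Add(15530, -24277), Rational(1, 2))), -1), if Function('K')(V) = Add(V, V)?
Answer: Add(Rational(65024, 4228129323), Mul(Rational(-1, 4228129323), I, Pow(8747, Rational(1, 2)))) ≈ Add(1.5379e-5, Mul(-2.2120e-8, I))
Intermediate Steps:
Function('K')(V) = Mul(2, V)
Function('m')(x) = Add(Pow(x, 2), Mul(2, x)) (Function('m')(x) = Add(Mul(x, x), Mul(2, x)) = Add(Pow(x, 2), Mul(2, x)))
Pow(Add(Function('m')(254), Pow(Add(15530, -24277), Rational(1, 2))), -1) = Pow(Add(Mul(254, Add(2, 254)), Pow(Add(15530, -24277), Rational(1, 2))), -1) = Pow(Add(Mul(254, 256), Pow(-8747, Rational(1, 2))), -1) = Pow(Add(65024, Mul(I, Pow(8747, Rational(1, 2)))), -1)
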